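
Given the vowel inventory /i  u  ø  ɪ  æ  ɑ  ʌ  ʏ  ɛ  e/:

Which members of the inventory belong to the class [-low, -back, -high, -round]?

Eliminate segments failing any feature: /i, ɪ, ʏ/ are [+high]; /u, ʌ/ are [+back]; /ø/ is [+round]; /æ, ɑ/ are [+low]. The remaining /ɛ, e/ satisfy [-low], [-back], [-high], [-round].

ɛ, e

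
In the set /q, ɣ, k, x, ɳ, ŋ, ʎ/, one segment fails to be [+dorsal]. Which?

Every segment except /ɳ/ is [+dorsal]. /ɳ/ (retroflex nasal) is [-dorsal], so it is the exception.

ɳ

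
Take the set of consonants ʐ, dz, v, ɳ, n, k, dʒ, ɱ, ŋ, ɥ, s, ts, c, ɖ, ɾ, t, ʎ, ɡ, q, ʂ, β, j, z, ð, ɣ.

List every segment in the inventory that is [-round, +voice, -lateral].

ʐ, dz, v, ɳ, n, dʒ, ɱ, ŋ, ɖ, ɾ, ɡ, β, j, z, ð, ɣ

Eliminate segments failing any feature: /k, s, ts, c, t, q, ʂ/ are [-voice]; /ɥ/ is [+round]; /ʎ/ is [+lateral]. The remaining /ʐ, dz, v, ɳ, n, dʒ, ɱ, ŋ, ɖ, ɾ, ɡ, β, j, z, ð, ɣ/ satisfy [-round], [+voice], [-lateral].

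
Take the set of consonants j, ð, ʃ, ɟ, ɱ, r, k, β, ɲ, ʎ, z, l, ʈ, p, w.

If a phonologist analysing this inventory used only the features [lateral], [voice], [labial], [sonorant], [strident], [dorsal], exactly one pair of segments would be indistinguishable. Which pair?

j, ɲ

/j/ (palatal glide) and /ɲ/ (palatal nasal) are both [-lateral], [+voice], [-labial], [+sonorant], [-strident], [+dorsal], so none of the listed features separates them. (They do differ in [nasal] and [continuant], which are not among the given features.) Every other pair in the inventory differs on at least one listed feature.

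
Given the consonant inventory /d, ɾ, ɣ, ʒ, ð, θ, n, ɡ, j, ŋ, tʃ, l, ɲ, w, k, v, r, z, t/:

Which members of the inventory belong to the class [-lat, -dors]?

Checking each segment against [-lateral], [-dorsal]: /d/ (voiced alveolar stop), /ɾ/ (alveolar tap), /ʒ/ (voiced postalveolar fricative), /ð/ (voiced dental fricative), /θ/ (voiceless dental fricative), /n/ (alveolar nasal), among others, satisfy every feature; every other segment in the inventory fails at least one.

d, ɾ, ʒ, ð, θ, n, tʃ, v, r, z, t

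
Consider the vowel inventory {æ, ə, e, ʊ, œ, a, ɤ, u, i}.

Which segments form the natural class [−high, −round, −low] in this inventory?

ə, e, ɤ

Checking each segment against [−high], [−round], [−low]: /ə/ (mid central vowel (schwa)), /e/ (mid front unrounded tense vowel), /ɤ/ (mid back unrounded tense vowel) satisfy every feature; every other segment in the inventory fails at least one.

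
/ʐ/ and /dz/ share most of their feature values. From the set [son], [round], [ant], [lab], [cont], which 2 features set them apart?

[continuant], [anterior]

/ʐ/ is the voiced retroflex fricative and /dz/ is the voiced alveolar affricate. Both are [−sonorant], [−round], [−labial]. /ʐ/ is [+continuant] while /dz/ is [−continuant]; /ʐ/ is [−anterior] while /dz/ is [+anterior], so the distinguishing features are [continuant], [anterior].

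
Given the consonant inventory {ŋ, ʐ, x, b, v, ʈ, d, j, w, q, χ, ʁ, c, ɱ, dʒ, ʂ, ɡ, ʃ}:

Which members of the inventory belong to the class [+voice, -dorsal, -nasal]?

ʐ, b, v, d, dʒ

Checking each segment against [+voice], [-dorsal], [-nasal]: /ʐ/ (voiced retroflex fricative), /b/ (voiced bilabial stop), /v/ (voiced labiodental fricative), /d/ (voiced alveolar stop), /dʒ/ (voiced postalveolar affricate) satisfy every feature; every other segment in the inventory fails at least one.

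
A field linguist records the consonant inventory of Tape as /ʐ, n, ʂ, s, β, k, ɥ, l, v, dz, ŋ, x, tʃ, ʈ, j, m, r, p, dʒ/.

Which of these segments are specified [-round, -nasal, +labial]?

Checking each segment against [-round], [-nasal], [+labial]: /β/ (voiced bilabial fricative), /v/ (voiced labiodental fricative), /p/ (voiceless bilabial stop) satisfy every feature; every other segment in the inventory fails at least one.

β, v, p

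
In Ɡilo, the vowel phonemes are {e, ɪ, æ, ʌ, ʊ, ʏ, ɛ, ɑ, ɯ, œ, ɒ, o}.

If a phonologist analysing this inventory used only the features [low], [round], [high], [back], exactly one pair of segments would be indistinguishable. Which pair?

e, ɛ

/e/ (mid front unrounded tense vowel) and /ɛ/ (mid front unrounded lax vowel) are both [−low], [−round], [−high], [−back], so none of the listed features separates them. (They do differ in [tense], which is not among the given features.) Every other pair in the inventory differs on at least one listed feature.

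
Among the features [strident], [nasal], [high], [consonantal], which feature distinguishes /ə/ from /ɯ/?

The two segments share [-strident], [-nasal], [-consonantal]. The only feature from the list on which they differ: /ə/ is [-high] while /ɯ/ is [+high].

[high]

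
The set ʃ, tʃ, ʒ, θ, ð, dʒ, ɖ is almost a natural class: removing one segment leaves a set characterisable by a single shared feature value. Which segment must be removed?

ɖ

[distributed] groups all but one: /tʃ, dʒ, ʒ, ð, θ, ʃ/ share [+distributed] while /ɖ/ (voiced retroflex stop) alone is [-distributed]. Removing any other segment would not leave a single-feature class that excludes it.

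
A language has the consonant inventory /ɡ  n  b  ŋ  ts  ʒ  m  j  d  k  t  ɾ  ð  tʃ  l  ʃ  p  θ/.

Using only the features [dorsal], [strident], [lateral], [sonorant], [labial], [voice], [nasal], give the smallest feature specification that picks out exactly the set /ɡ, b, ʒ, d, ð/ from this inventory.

Every target segment is [-sonorant], [+voice]; each remaining inventory member fails at least one of these. Each conjunct is needed — [+voice] alone would also admit /n, ŋ, m, j, …/; [-sonorant] alone would also admit /ts, k, t, tʃ, …/ — and no other single listed feature has exactly this extension, so two is the minimum.

[-sonorant, +voice]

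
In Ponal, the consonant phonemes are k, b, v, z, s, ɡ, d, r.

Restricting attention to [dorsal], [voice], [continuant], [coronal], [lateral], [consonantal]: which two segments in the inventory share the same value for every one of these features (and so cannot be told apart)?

z, r

Both /z/ and /r/ are [−dorsal], [+voice], [+continuant], [+coronal], [−lateral], [+consonantal]. Since the list omits [sonorant] and [strident] — which do distinguish the voiced alveolar fricative from the alveolar trill — this pair collapses; all other pairs remain distinct.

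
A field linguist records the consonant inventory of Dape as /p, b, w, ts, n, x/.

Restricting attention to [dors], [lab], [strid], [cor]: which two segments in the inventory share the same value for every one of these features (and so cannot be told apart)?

/b/ (voiced bilabial stop) and /p/ (voiceless bilabial stop) are both [-dorsal], [+labial], [-strident], [-coronal], so none of the listed features separates them. (They do differ in [voice], which is not among the given features.) Every other pair in the inventory differs on at least one listed feature.

b, p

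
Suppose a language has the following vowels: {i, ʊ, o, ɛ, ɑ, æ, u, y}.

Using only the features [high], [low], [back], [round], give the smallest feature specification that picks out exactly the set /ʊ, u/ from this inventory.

[+high, +back]

/ʊ, u/ are all [+high], [+back], and no other segment in the inventory matches both values. Dropping any one of them over-generates: [+back] alone would also admit /o, ɑ/; [+high] alone would also admit /i, y/. No other single listed feature picks out exactly this set either, so fewer than two features will not do.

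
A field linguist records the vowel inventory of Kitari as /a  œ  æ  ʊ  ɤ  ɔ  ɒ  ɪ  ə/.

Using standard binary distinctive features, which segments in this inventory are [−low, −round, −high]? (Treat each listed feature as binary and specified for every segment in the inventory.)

The [−low] segments are /œ, ʊ, ɤ, ɔ, ɪ, ə/.
Among these, [−round] gives /ɤ, ɪ, ə/.
Within that set, [−high] leaves /ɤ, ə/.

ɤ, ə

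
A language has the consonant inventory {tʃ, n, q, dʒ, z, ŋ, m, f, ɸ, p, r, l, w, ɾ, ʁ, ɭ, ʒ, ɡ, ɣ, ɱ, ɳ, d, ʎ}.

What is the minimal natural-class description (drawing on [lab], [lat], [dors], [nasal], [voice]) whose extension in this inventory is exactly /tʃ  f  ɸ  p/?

Every target segment is [-voice], [-dorsal]; each remaining inventory member fails at least one of these. Each conjunct is needed — [-dorsal] alone would also admit /n, dʒ, z, m, …/; [-voice] alone would also admit /q/ — and no other single listed feature has exactly this extension, so two is the minimum.

[-voice, -dors]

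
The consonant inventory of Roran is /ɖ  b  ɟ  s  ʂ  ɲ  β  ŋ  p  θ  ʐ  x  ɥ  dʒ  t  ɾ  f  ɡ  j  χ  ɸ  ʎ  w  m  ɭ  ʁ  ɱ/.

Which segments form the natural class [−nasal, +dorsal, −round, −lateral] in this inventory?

ɟ, x, ɡ, j, χ, ʁ

Checking each segment against [−nasal], [+dorsal], [−round], [−lateral]: /ɟ/ (voiced palatal stop), /x/ (voiceless velar fricative), /ɡ/ (voiced velar stop), /j/ (palatal glide), /χ/ (voiceless uvular fricative), /ʁ/ (voiced uvular fricative) satisfy every feature; every other segment in the inventory fails at least one.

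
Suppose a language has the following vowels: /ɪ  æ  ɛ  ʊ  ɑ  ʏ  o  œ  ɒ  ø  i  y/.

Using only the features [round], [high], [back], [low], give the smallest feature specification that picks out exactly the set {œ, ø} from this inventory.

The class [-high], [-back], [+round] has exactly /œ, ø/ as its extension in this inventory. No smaller conjunction from the listed features achieves this: [-back, +round] alone would also admit /ʏ, y/; [-high, +round] alone would also admit /o, ɒ/; [-high, -back] alone would also admit /æ, ɛ/; and checking the remaining two-feature bundles turns up none with this extension.

[-high, -back, +round]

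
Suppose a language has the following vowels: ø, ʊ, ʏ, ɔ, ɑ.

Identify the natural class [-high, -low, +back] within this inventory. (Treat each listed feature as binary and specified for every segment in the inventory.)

ɔ

First, the [-high] segments are /ø, ɔ, ɑ/.
Intersecting with [-low] gives /ø, ɔ/.
Then [+back] leaves /ɔ/.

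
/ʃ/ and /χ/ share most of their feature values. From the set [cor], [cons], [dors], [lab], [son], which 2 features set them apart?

/ʃ/ is the voiceless postalveolar fricative and /χ/ is the voiceless uvular fricative. Both are [+consonantal], [-labial], [-sonorant]. /ʃ/ is [+coronal] while /χ/ is [-coronal]; /ʃ/ is [-dorsal] while /χ/ is [+dorsal], so the distinguishing features are [coronal], [dorsal].

[coronal], [dorsal]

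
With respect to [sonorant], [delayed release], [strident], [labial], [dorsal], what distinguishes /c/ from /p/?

[labial], [dorsal]

/c/ (voiceless palatal stop) and /p/ (voiceless bilabial stop) agree on [−sonorant], [−delayed release], [−strident]. They differ on [labial] (/c/ [−], /p/ [+]), [dorsal] (/c/ [+], /p/ [−]).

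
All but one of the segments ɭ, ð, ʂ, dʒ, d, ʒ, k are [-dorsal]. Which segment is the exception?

Every segment except /k/ is [-dorsal]. /k/ (voiceless velar stop) is [+dorsal], so it is the exception.

k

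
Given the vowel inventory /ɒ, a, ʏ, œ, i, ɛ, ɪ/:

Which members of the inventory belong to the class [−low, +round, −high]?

œ

The [−low] segments are /ʏ, œ, i, ɛ, ɪ/.
Then [+round] gives /ʏ, œ/.
Among these, [−high] leaves /œ/.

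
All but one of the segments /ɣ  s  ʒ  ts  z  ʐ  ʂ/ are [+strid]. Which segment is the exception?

/ɣ/ is the voiced velar fricative, which is [-strident]; the rest — /ʐ, z, ʂ, s, ts, ʒ/ — are [+strident].

ɣ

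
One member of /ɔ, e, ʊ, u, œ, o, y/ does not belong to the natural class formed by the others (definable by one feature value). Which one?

e

[round] groups all but one: /œ, o, ʊ, y, u, ɔ/ share [+round] while /e/ (mid front unrounded tense vowel) alone is [−round]. Removing any other segment would not leave a single-feature class that excludes it.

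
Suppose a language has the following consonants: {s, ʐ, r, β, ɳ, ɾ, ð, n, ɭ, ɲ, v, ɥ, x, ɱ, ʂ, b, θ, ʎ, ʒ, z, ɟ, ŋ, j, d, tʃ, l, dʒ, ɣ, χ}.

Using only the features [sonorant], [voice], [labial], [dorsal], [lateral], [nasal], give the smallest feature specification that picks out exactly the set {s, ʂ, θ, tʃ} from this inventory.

Every target segment is [-voice], [-dorsal]; each remaining inventory member fails at least one of these. Each conjunct is needed — [-dorsal] alone would also admit /ʐ, r, β, ɳ, …/; [-voice] alone would also admit /x, χ/ — and no other single listed feature has exactly this extension, so two is the minimum.

[-voice, -dorsal]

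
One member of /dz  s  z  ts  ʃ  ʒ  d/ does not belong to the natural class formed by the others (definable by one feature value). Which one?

[strident] groups all but one: /ʃ, ʒ, ts, z, s, dz/ share [+strident] while /d/ (voiced alveolar stop) alone is [−strident]. Removing any other segment would not leave a single-feature class that excludes it.

d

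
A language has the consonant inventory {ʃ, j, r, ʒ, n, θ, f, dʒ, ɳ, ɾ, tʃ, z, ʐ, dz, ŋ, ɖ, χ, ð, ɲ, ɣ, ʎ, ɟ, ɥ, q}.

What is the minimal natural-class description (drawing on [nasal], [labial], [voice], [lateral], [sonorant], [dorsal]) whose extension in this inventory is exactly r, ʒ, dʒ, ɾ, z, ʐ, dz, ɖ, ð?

The class [+voice], [−nasal], [−dorsal] has exactly /r, ʒ, dʒ, ɾ, z, ʐ, dz, ɖ, ð/ as its extension in this inventory. No smaller conjunction from the listed features achieves this: [−nasal, −dorsal] alone would also admit /ʃ, θ, f, tʃ/; [+voice, −dorsal] alone would also admit /n, ɳ/; [+voice, −nasal] alone would also admit /j, ɣ, ʎ, ɟ, …/; and checking the remaining two-feature bundles turns up none with this extension.

[+voice, −nasal, −dorsal]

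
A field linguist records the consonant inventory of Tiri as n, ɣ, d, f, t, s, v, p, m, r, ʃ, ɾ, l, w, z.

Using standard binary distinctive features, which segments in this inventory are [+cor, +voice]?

Checking each segment against [+coronal], [+voice]: /n/ (alveolar nasal), /d/ (voiced alveolar stop), /r/ (alveolar trill), /ɾ/ (alveolar tap), /l/ (alveolar lateral approximant), /z/ (voiced alveolar fricative) satisfy every feature; every other segment in the inventory fails at least one.

n, d, r, ɾ, l, z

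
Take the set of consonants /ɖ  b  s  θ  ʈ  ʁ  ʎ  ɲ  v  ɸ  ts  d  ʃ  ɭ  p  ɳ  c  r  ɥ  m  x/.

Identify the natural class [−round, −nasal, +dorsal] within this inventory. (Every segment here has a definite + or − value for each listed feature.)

First, the [−round] segments are /ɖ, b, s, θ, ʈ, ʁ, ʎ, ɲ, v, ɸ, ts, d, ʃ, ɭ, p, ɳ, c, r, m, x/.
Of those, [−nasal] gives /ɖ, b, s, θ, ʈ, ʁ, ʎ, v, ɸ, ts, d, ʃ, ɭ, p, c, r, x/.
Then [+dorsal] leaves /ʁ, ʎ, c, x/.

ʁ, ʎ, c, x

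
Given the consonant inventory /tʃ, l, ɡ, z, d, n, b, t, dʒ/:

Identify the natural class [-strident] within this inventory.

The [-strident] segments here are /l, ɡ, d, n, b, t/; the remaining /tʃ, z, dʒ/ are [+strident].

l, ɡ, d, n, b, t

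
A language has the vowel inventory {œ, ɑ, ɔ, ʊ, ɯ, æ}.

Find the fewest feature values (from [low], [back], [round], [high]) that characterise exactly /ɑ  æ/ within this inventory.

/ɑ, æ/ are exactly the [+low] segments in the inventory, so a single feature suffices.

[+low]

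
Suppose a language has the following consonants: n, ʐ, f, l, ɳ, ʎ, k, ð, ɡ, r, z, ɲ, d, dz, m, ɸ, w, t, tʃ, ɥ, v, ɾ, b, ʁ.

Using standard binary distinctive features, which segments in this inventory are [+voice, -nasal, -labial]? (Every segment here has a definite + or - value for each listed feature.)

ʐ, l, ʎ, ð, ɡ, r, z, d, dz, ɾ, ʁ

Checking each segment against [+voice], [-nasal], [-labial]: /ʐ/ (voiced retroflex fricative), /l/ (alveolar lateral approximant), /ʎ/ (palatal lateral approximant), /ð/ (voiced dental fricative), /ɡ/ (voiced velar stop), /r/ (alveolar trill), among others, satisfy every feature; every other segment in the inventory fails at least one.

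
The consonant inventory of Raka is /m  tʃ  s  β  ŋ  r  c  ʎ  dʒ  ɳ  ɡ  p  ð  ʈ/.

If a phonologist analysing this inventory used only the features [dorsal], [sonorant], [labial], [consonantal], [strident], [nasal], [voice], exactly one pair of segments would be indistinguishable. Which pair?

On the given features, /s/ and /tʃ/ have an identical profile: [-dorsal], [-sonorant], [-labial], [+consonantal], [+strident], [-nasal], [-voice]. No other two segments in the inventory coincide on all 7 features. (They do differ in [continuant], [anterior] and [distributed], which are not among the given features.)

s, tʃ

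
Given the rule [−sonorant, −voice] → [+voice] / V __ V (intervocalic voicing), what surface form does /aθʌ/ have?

[aðʌ]

/θ/ satisfies [−sonorant, −voice] and sits in V __ V. The [+voice] counterpart of the voiceless dental fricative is /ð/. Other segments in /aθʌ/ either fail the structural description or are not in the environment, so the surface form is [aðʌ].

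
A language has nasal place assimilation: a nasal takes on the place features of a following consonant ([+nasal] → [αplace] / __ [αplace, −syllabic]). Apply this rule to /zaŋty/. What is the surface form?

[zanty]

In /zaŋty/, the nasal /ŋ/ precedes /t/, which is [+coronal]. The nasal assimilates in place, becoming the [+coronal] nasal /n/. The surface form is [zanty].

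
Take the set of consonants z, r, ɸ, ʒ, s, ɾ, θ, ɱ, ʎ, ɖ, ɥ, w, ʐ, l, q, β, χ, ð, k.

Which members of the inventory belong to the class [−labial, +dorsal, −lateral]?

Among the inventory, the [−labial] segments are /z, r, ʒ, s, ɾ, θ, ʎ, ɖ, ʐ, l, q, χ, ð, k/.
Within that set, [+dorsal] gives /ʎ, q, χ, k/.
Then [−lateral] leaves /q, χ, k/.

q, χ, k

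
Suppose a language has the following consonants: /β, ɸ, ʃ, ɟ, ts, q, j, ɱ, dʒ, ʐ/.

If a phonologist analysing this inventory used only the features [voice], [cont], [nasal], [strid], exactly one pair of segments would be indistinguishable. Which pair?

/β/ (voiced bilabial fricative) and /j/ (palatal glide) are both [+voice], [+continuant], [−nasal], [−strident], so none of the listed features separates them. (They do differ in [sonorant], [labial] and [dorsal], which are not among the given features.) Every other pair in the inventory differs on at least one listed feature.

β, j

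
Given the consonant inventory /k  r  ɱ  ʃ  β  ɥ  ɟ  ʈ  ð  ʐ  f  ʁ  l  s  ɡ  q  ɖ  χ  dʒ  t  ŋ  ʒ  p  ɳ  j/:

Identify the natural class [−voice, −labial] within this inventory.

Checking each segment against [−voice], [−labial]: /k/ (voiceless velar stop), /ʃ/ (voiceless postalveolar fricative), /ʈ/ (voiceless retroflex stop), /s/ (voiceless alveolar fricative), /q/ (voiceless uvular stop), /χ/ (voiceless uvular fricative), among others, satisfy every feature; every other segment in the inventory fails at least one.

k, ʃ, ʈ, s, q, χ, t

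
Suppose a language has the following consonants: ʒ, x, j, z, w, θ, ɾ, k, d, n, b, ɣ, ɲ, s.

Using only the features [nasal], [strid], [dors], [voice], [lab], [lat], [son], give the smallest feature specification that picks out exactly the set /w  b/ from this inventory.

[+lab]

The target set is precisely the extension of [+labial] in this inventory.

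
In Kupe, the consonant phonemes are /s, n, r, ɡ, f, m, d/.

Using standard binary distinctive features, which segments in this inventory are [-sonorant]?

s, ɡ, f, d

The [-sonorant] segments here are /s, ɡ, f, d/; the remaining /n, r, m/ are [+sonorant].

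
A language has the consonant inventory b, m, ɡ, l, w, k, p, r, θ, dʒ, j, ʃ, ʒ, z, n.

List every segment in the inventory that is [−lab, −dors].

l, r, θ, dʒ, ʃ, ʒ, z, n

First, the [−labial] segments are /ɡ, l, k, r, θ, dʒ, j, ʃ, ʒ, z, n/.
Within that set, [−dorsal] leaves /l, r, θ, dʒ, ʃ, ʒ, z, n/.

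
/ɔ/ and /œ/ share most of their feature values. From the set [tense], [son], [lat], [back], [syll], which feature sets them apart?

The two segments share [-tense], [+sonorant], [-lateral], [+syllabic]. The only feature from the list on which they differ: /ɔ/ is [+back] while /œ/ is [-back].

[back]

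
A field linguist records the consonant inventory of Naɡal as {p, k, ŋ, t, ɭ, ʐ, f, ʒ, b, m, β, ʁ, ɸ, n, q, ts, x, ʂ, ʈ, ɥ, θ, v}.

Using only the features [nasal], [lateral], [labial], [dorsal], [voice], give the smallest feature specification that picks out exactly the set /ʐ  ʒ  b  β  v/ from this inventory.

[+voice, -nasal, -lateral, -dorsal]

/ʐ, ʒ, b, β, v/ are all [+voice], [-nasal], [-lateral], [-dorsal], and no other segment in the inventory matches all four values. Dropping any one of them over-generates: [-nasal, -lateral, -dorsal] alone would also admit /p, t, f, ɸ, …/; [+voice, -lateral, -dorsal] alone would also admit /m, n/; [+voice, -nasal, -dorsal] alone would also admit /ɭ/; [+voice, -nasal, -lateral] alone would also admit /ʁ, ɥ/. No other combination of three listed features picks out exactly this set either, so fewer than four features will not do.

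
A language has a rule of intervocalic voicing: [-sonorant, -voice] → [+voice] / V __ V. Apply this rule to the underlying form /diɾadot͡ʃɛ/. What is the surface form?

The only segment in the rule's environment that also matches [-sonorant, -voice] is /t͡ʃ/. Applying [+voice] turns the voiceless postalveolar affricate into /d͡ʒ/ (voiced postalveolar affricate), giving [diɾadod͡ʒɛ].

[diɾadod͡ʒɛ]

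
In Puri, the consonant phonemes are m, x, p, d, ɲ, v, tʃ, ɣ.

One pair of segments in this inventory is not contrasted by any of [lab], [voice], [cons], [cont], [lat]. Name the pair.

On the given features, /d/ and /ɲ/ have an identical profile: [-labial], [+voice], [+consonantal], [-continuant], [-lateral]. No other two segments in the inventory coincide on all 5 features. (They do differ in [sonorant], [nasal] and [dorsal], which are not among the given features.)

d, ɲ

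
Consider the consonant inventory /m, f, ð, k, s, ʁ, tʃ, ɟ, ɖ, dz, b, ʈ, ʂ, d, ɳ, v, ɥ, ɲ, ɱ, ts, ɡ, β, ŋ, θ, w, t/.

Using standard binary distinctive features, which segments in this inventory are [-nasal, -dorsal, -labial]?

First, the [-nasal] segments are /f, ð, k, s, ʁ, tʃ, ɟ, ɖ, dz, b, ʈ, ʂ, d, v, ɥ, ts, ɡ, β, θ, w, t/.
Intersecting with [-dorsal] gives /f, ð, s, tʃ, ɖ, dz, b, ʈ, ʂ, d, v, ts, β, θ, t/.
Then [-labial] leaves /ð, s, tʃ, ɖ, dz, ʈ, ʂ, d, ts, θ, t/.

ð, s, tʃ, ɖ, dz, ʈ, ʂ, d, ts, θ, t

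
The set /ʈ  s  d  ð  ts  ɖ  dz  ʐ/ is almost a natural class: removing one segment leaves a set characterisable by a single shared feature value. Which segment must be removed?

/ɖ, ʈ, s, ts, d, dz, ʐ/ are all [−distributed], but /ð/ (voiced dental fricative) is [+distributed]. No other single segment can be removed to leave a set sharing one feature value that the removed segment lacks, so /ð/ is the odd one out.

ð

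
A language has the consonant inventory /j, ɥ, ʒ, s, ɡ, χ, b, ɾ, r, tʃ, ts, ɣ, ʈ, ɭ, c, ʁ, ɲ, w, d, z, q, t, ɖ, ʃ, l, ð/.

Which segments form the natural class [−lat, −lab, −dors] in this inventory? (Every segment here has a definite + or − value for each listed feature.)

Among the inventory, the [−lateral] segments are /j, ɥ, ʒ, s, ɡ, χ, b, ɾ, r, tʃ, ts, ɣ, ʈ, c, ʁ, ɲ, w, d, z, q, t, ɖ, ʃ, ð/.
Among these, [−labial] gives /j, ʒ, s, ɡ, χ, ɾ, r, tʃ, ts, ɣ, ʈ, c, ʁ, ɲ, d, z, q, t, ɖ, ʃ, ð/.
Of those, [−dorsal] leaves /ʒ, s, ɾ, r, tʃ, ts, ʈ, d, z, t, ɖ, ʃ, ð/.

ʒ, s, ɾ, r, tʃ, ts, ʈ, d, z, t, ɖ, ʃ, ð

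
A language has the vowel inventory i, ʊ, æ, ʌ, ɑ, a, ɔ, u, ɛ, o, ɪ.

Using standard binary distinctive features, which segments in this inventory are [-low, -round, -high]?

Eliminate segments failing any feature: /i, ɪ/ are [+high]; /ʊ, ɔ, u, o/ are [+round]; /æ, ɑ, a/ are [+low]. The remaining /ʌ, ɛ/ satisfy [-low], [-round], [-high].

ʌ, ɛ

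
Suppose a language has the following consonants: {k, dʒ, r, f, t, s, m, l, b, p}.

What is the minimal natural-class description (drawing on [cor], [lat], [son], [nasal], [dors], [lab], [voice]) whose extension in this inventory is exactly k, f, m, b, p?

/k, f, m, b, p/ are exactly the [-coronal] segments in the inventory, so a single feature suffices.

[-cor]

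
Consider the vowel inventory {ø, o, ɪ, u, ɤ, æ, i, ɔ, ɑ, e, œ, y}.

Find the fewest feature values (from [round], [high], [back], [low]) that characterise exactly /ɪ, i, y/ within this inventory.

The class [+high], [-back] has exactly /ɪ, i, y/ as its extension in this inventory. No smaller conjunction from the listed features achieves this: [-back] alone would also admit /ø, æ, e, œ/; [+high] alone would also admit /u/; and checking the remaining single features turns up none with this extension.

[+high, -back]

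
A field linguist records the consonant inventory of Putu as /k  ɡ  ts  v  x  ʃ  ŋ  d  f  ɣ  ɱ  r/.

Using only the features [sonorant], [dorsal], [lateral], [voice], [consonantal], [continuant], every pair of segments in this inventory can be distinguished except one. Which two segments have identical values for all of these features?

f, ʃ

/f/ (voiceless labiodental fricative) and /ʃ/ (voiceless postalveolar fricative) are both [−sonorant], [−dorsal], [−lateral], [−voice], [+consonantal], [+continuant], so none of the listed features separates them. (They do differ in [labial] and [coronal], which are not among the given features.) Every other pair in the inventory differs on at least one listed feature.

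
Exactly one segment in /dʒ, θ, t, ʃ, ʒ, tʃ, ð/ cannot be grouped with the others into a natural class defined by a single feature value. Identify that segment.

t

/ʒ, dʒ, θ, ʃ, ð, tʃ/ are all [+distributed], but /t/ (voiceless alveolar stop) is [-distributed]. No other single segment can be removed to leave a set sharing one feature value that the removed segment lacks, so /t/ is the odd one out.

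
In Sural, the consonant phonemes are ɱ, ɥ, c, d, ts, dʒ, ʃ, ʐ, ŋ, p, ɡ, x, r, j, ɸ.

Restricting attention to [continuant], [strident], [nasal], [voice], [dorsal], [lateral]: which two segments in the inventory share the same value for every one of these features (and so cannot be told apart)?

ɥ, j

/ɥ/ (labial-palatal glide) and /j/ (palatal glide) are both [+continuant], [−strident], [−nasal], [+voice], [+dorsal], [−lateral], so none of the listed features separates them. (They do differ in [labial] and [round], which are not among the given features.) Every other pair in the inventory differs on at least one listed feature.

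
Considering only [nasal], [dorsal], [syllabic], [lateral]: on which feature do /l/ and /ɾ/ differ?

[lateral]

/l/ is the alveolar lateral approximant and /ɾ/ is the alveolar tap. Both are [−nasal], [−dorsal], [−syllabic]. /l/ is [+lateral] while /ɾ/ is [−lateral], so the distinguishing feature is [lateral].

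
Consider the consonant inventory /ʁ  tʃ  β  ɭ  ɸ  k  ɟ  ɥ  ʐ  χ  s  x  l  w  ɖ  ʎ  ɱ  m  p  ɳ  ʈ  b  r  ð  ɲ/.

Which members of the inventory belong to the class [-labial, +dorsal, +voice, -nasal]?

ʁ, ɟ, ʎ

Among the inventory, the [-labial] segments are /ʁ, tʃ, ɭ, k, ɟ, ʐ, χ, s, x, l, ɖ, ʎ, ɳ, ʈ, r, ð, ɲ/.
Of those, [+dorsal] gives /ʁ, k, ɟ, χ, x, ʎ, ɲ/.
Then [+voice] gives /ʁ, ɟ, ʎ, ɲ/.
Within that set, [-nasal] leaves /ʁ, ɟ, ʎ/.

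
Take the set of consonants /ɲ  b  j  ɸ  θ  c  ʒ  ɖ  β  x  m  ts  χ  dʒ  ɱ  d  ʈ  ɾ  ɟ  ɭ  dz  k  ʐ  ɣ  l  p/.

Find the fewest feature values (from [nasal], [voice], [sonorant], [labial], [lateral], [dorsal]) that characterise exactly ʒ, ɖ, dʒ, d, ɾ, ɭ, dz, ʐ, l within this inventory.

[+voice, −labial, −dorsal]

Every target segment is [+voice], [−labial], [−dorsal]; each remaining inventory member fails at least one of these. Each conjunct is needed — [−labial, −dorsal] alone would also admit /θ, ts, ʈ/; [+voice, −dorsal] alone would also admit /b, β, m, ɱ/; [+voice, −labial] alone would also admit /ɲ, j, ɟ, ɣ/ — and no other combination of two listed features has exactly this extension, so three is the minimum.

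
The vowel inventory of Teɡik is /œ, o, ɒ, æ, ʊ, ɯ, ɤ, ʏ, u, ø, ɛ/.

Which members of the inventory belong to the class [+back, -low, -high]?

o, ɤ

Eliminate segments failing any feature: /œ, æ, ʏ, ø, ɛ/ are [-back]; /ɒ/ is [+low]; /ʊ, ɯ, u/ are [+high]. The remaining /o, ɤ/ satisfy [+back], [-low], [-high].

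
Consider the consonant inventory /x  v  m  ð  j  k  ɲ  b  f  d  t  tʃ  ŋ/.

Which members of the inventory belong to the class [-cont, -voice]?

Eliminate segments failing any feature: /x, v, ð, j, f/ are [+continuant]; /m, ɲ, b, d, ŋ/ are [+voice]. The remaining /k, t, tʃ/ satisfy [-continuant], [-voice].

k, t, tʃ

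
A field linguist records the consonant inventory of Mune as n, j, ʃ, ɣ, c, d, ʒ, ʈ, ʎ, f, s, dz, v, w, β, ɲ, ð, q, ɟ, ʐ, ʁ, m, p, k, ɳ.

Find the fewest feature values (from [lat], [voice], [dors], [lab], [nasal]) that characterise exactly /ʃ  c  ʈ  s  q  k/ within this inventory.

[−voice, −lab]

Every target segment is [−voice], [−labial]; each remaining inventory member fails at least one of these. Each conjunct is needed — [−labial] alone would also admit /n, j, ɣ, d, …/; [−voice] alone would also admit /f, p/ — and no other single listed feature has exactly this extension, so two is the minimum.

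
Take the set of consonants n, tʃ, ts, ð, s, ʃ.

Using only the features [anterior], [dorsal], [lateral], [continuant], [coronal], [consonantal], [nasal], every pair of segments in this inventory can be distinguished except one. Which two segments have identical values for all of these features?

s, ð

On the given features, /s/ and /ð/ have an identical profile: [+anterior], [−dorsal], [−lateral], [+continuant], [+coronal], [+consonantal], [−nasal]. No other two segments in the inventory coincide on all 7 features. (They do differ in [voice], [strident] and [distributed], which are not among the given features.)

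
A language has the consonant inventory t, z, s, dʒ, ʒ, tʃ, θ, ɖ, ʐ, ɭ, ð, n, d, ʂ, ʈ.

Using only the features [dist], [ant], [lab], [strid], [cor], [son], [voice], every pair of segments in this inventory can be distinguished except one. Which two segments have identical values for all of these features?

Both /dʒ/ and /ʒ/ are [+distributed], [-anterior], [-labial], [+strident], [+coronal], [-sonorant], [+voice]. Since the list omits [continuant] — which does distinguish the voiced postalveolar affricate from the voiced postalveolar fricative — this pair collapses; all other pairs remain distinct.

dʒ, ʒ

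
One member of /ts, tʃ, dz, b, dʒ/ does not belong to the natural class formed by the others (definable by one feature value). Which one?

/dz, dʒ, tʃ, ts/ are all [+delayed release], but /b/ (voiced bilabial stop) is [−delayed release]. No other single segment can be removed to leave a set sharing one feature value that the removed segment lacks, so /b/ is the odd one out.

b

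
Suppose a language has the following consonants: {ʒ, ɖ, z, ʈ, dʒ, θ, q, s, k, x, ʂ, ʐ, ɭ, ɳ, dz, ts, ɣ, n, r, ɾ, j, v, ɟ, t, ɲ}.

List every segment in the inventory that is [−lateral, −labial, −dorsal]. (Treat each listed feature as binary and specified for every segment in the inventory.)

ʒ, ɖ, z, ʈ, dʒ, θ, s, ʂ, ʐ, ɳ, dz, ts, n, r, ɾ, t

Among the inventory, the [−lateral] segments are /ʒ, ɖ, z, ʈ, dʒ, θ, q, s, k, x, ʂ, ʐ, ɳ, dz, ts, ɣ, n, r, ɾ, j, v, ɟ, t, ɲ/.
Of those, [−labial] gives /ʒ, ɖ, z, ʈ, dʒ, θ, q, s, k, x, ʂ, ʐ, ɳ, dz, ts, ɣ, n, r, ɾ, j, ɟ, t, ɲ/.
Within that set, [−dorsal] leaves /ʒ, ɖ, z, ʈ, dʒ, θ, s, ʂ, ʐ, ɳ, dz, ts, n, r, ɾ, t/.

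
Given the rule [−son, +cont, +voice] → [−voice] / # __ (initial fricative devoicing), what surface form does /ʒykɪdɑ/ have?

/ʒ/ satisfies [−son, +cont, +voice] and sits in # __. The [−voice] counterpart of the voiced postalveolar fricative is /ʃ/. Other segments in /ʒykɪdɑ/ either fail the structural description or are not in the environment, so the surface form is [ʃykɪdɑ].

[ʃykɪdɑ]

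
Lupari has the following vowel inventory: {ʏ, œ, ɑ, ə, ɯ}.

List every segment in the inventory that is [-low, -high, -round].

ə

Eliminate segments failing any feature: /ʏ, ɯ/ are [+high]; /œ/ is [+round]; /ɑ/ is [+low]. The remaining /ə/ satisfy [-low], [-high], [-round].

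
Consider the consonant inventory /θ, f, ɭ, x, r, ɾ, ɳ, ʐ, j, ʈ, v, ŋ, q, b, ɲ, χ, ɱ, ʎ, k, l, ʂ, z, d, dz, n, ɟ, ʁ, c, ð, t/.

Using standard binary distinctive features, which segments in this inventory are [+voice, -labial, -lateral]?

Eliminate segments failing any feature: /θ, f, x, ʈ, q, χ, k, ʂ, c, t/ are [-voice]; /ɭ, ʎ, l/ are [+lateral]; /v, b, ɱ/ are [+labial]. The remaining /r, ɾ, ɳ, ʐ, j, ŋ, ɲ, z, d, dz, n, ɟ, ʁ, ð/ satisfy [+voice], [-labial], [-lateral].

r, ɾ, ɳ, ʐ, j, ŋ, ɲ, z, d, dz, n, ɟ, ʁ, ð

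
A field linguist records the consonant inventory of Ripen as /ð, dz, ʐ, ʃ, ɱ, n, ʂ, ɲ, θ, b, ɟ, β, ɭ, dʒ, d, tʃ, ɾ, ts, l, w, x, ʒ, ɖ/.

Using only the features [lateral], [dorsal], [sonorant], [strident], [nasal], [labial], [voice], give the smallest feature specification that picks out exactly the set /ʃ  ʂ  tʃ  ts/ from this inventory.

Every target segment is [−voice], [+strident]; each remaining inventory member fails at least one of these. Each conjunct is needed — [+strident] alone would also admit /dz, ʐ, dʒ, ʒ/; [−voice] alone would also admit /θ, x/ — and no other single listed feature has exactly this extension, so two is the minimum.

[−voice, +strident]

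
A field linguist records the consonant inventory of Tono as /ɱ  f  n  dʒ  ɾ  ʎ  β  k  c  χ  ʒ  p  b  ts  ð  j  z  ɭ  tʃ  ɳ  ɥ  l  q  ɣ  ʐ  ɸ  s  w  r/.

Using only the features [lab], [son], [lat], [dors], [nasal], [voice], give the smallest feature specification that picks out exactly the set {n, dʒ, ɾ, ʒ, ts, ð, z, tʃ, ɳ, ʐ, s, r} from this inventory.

[-lat, -lab, -dors]

/n, dʒ, ɾ, ʒ, ts, ð, z, tʃ, ɳ, ʐ, s, r/ are all [-lateral], [-labial], [-dorsal], and no other segment in the inventory matches all three values. Dropping any one of them over-generates: [-labial, -dorsal] alone would also admit /ɭ, l/; [-lateral, -dorsal] alone would also admit /ɱ, f, β, p, …/; [-lateral, -labial] alone would also admit /k, c, χ, j, …/. No other combination of two listed features picks out exactly this set either, so fewer than three features will not do.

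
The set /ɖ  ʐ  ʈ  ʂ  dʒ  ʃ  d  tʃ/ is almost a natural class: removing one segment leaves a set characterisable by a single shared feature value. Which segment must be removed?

d

[anterior] groups all but one: /ʈ, dʒ, ʂ, ʃ, ʐ, ɖ, tʃ/ share [−anterior] while /d/ (voiced alveolar stop) alone is [+anterior]. Removing any other segment would not leave a single-feature class that excludes it.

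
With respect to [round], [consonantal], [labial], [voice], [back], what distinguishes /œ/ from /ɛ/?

/œ/ (mid front rounded lax vowel) and /ɛ/ (mid front unrounded lax vowel) agree on [−consonantal], [+voice], [−back]. They differ on [labial] (/œ/ [+], /ɛ/ [−]), [round] (/œ/ [+], /ɛ/ [−]).

[labial], [round]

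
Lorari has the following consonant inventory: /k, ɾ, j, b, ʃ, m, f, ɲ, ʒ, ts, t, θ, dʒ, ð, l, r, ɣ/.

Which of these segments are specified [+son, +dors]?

j, ɲ

Eliminate segments failing any feature: /k, b, ʃ, f, ʒ, ts, t, θ, dʒ, ð, ɣ/ are [−sonorant]; /ɾ, m, l, r/ are [−dorsal]. The remaining /j, ɲ/ satisfy [+sonorant], [+dorsal].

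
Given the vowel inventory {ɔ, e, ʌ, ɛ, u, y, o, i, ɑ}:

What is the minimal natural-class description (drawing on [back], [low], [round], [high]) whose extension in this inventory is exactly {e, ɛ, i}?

[-back, -round]

The class [-back], [-round] has exactly /e, ɛ, i/ as its extension in this inventory. No smaller conjunction from the listed features achieves this: [-round] alone would also admit /ʌ, ɑ/; [-back] alone would also admit /y/; and checking the remaining single features turns up none with this extension.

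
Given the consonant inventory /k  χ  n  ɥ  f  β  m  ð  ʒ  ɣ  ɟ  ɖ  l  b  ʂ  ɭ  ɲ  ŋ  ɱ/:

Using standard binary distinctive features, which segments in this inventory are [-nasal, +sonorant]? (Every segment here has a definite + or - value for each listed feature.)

Checking each segment against [-nasal], [+sonorant]: /ɥ/ (labial-palatal glide), /l/ (alveolar lateral approximant), /ɭ/ (retroflex lateral approximant) satisfy every feature; every other segment in the inventory fails at least one.

ɥ, l, ɭ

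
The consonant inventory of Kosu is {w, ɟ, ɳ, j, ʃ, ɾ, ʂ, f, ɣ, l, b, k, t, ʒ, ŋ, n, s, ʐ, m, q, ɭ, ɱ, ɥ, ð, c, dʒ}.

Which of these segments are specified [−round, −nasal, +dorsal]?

ɟ, j, ɣ, k, q, c

Among the inventory, the [−round] segments are /ɟ, ɳ, j, ʃ, ɾ, ʂ, f, ɣ, l, b, k, t, ʒ, ŋ, n, s, ʐ, m, q, ɭ, ɱ, ð, c, dʒ/.
Among these, [−nasal] gives /ɟ, j, ʃ, ɾ, ʂ, f, ɣ, l, b, k, t, ʒ, s, ʐ, q, ɭ, ð, c, dʒ/.
Then [+dorsal] leaves /ɟ, j, ɣ, k, q, c/.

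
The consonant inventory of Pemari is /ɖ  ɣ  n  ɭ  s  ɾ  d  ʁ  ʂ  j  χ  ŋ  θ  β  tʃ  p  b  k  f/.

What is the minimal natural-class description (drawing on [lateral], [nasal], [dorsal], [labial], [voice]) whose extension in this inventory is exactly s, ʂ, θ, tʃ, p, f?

Every target segment is [-voice], [-dorsal]; each remaining inventory member fails at least one of these. Each conjunct is needed — [-dorsal] alone would also admit /ɖ, n, ɭ, ɾ, …/; [-voice] alone would also admit /χ, k/ — and no other single listed feature has exactly this extension, so two is the minimum.

[-voice, -dorsal]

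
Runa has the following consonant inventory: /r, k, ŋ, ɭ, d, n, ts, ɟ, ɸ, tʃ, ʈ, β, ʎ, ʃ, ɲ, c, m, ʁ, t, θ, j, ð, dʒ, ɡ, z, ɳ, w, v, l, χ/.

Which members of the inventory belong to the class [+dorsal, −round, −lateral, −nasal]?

Among the inventory, the [+dorsal] segments are /k, ŋ, ɟ, ʎ, ɲ, c, ʁ, j, ɡ, w, χ/.
Among these, [−round] gives /k, ŋ, ɟ, ʎ, ɲ, c, ʁ, j, ɡ, χ/.
Intersecting with [−lateral] gives /k, ŋ, ɟ, ɲ, c, ʁ, j, ɡ, χ/.
Then [−nasal] leaves /k, ɟ, c, ʁ, j, ɡ, χ/.

k, ɟ, c, ʁ, j, ɡ, χ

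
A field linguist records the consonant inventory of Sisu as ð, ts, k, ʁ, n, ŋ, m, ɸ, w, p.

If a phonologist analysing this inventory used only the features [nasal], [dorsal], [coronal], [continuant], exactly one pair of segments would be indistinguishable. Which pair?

/ʁ/ (voiced uvular fricative) and /w/ (labial-velar glide) are both [-nasal], [+dorsal], [-coronal], [+continuant], so none of the listed features separates them. (They do differ in [labial], [round] and [high], which are not among the given features.) Every other pair in the inventory differs on at least one listed feature.

ʁ, w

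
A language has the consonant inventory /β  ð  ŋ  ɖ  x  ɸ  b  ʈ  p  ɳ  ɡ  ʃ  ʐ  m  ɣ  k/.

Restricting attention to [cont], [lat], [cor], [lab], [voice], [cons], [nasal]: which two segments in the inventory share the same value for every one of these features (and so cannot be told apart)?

ʐ, ð

/ʐ/ (voiced retroflex fricative) and /ð/ (voiced dental fricative) are both [+continuant], [-lateral], [+coronal], [-labial], [+voice], [+consonantal], [-nasal], so none of the listed features separates them. (They do differ in [strident], [anterior] and [distributed], which are not among the given features.) Every other pair in the inventory differs on at least one listed feature.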